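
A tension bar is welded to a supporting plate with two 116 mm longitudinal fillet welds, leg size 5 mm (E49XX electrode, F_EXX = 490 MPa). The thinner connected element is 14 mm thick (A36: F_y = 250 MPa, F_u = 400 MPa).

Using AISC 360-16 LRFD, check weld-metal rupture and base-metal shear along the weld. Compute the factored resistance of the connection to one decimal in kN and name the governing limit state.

Weld metal: throat = 0.707×5 = 3.535 mm, L = 2×116 = 232 mm. φR_n = 0.75 × 0.6 × 490 × 3.535 × 232 = 180.8 kN.
Base metal shear (14 mm plate): yield φR_n = 1.0×0.6×250×14×232 = 487.2 kN; rupture φR_n = 0.75×0.6×400×14×232 = 584.6 kN; take 487.2 kN (yield).
Governing: min(180.8, 487.2) = 180.8 kN → weld metal.

180.8 kN (weld metal governs)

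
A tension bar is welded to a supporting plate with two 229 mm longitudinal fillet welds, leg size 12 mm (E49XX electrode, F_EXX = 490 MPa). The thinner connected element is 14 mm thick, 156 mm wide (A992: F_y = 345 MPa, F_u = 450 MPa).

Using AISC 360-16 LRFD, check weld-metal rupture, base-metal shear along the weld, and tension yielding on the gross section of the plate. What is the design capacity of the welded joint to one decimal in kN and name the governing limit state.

Weld metal: throat = 0.707×12 = 8.484 mm, L = 2×229 = 458 mm. φR_n = 0.75 × 0.6 × 490 × 8.484 × 458 = 856.8 kN.
Base metal shear (14 mm plate): yield φR_n = 1.0×0.6×345×14×458 = 1327.3 kN; rupture φR_n = 0.75×0.6×450×14×458 = 1298.4 kN; take 1298.4 kN (rupture).
Tension yield (gross): A_g = 156×14 = 2184 mm². φR_n = 0.90 × 345 × 2184 = 678.1 kN.
Governing: min(856.8, 1298.4, 678.1) = 678.1 kN → gross-section yield.

678.1 kN (gross-section yield governs)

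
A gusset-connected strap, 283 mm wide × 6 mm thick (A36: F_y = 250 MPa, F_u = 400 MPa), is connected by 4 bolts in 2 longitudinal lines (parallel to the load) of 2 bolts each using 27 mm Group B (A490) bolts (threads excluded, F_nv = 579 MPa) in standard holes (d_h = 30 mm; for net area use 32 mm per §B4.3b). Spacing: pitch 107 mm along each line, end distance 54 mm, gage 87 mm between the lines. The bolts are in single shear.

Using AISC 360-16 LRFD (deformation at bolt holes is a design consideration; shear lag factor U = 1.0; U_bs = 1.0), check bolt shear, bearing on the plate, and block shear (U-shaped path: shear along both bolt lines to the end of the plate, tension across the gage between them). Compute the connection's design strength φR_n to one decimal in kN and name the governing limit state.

316.4 kN (block shear governs)

Bolt shear: A_b = π(27)²/4 = 572.56 mm². φR_n = 0.75 × 579 × 572.56 × 4 × 1 = 994.5 kN.
Bearing (6 mm plate, F_u = 400 MPa): end bolts L_c = 54 − 30/2 = 39, R_n = min(1.2×39×6×400, 2.4×27×6×400) = 112.32 kN/bolt; interior L_c = 107 − 30 = 77, R_n = 155.52 kN/bolt. φR_n = 0.75 × (2×112.32 + 2×155.52) = 401.8 kN.
Block shear: shear path 2×[54+1×107] = 2×161 mm, A_gv = 1932, A_nv = 2×(161 − 1.5×32)×6 = 1356 mm²; tension across gage: (87 − 1×32)×6 = 330 mm². R_n = min(0.6×400×1356, 0.6×250×1932) + 1.0×400×330 = min(325.44, 289.8) + 132 = 421.8 kN. φR_n = 0.75 × 421.8 = 316.4 kN.
Governing: min(994.5, 401.8, 316.4) = 316.4 kN → block shear.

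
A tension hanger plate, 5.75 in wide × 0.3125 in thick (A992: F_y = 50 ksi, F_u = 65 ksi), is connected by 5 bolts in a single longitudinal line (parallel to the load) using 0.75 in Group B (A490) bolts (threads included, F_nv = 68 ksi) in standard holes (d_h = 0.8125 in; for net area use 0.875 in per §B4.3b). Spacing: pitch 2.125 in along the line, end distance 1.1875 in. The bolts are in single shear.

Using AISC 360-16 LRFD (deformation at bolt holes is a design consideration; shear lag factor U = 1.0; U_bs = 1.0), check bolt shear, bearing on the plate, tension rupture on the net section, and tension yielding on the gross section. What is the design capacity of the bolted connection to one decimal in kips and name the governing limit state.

Bolt shear: A_b = π(0.75)²/4 = 0.44179 in². φR_n = 0.75 × 68 × 0.44179 × 5 × 1 = 112.7 kips.
Bearing (0.3125 in plate, F_u = 65 ksi): end bolts L_c = 1.1875 − 0.8125/2 = 0.78125, R_n = min(1.2×0.78125×0.3125×65, 2.4×0.75×0.3125×65) = 19.043 kips/bolt; interior L_c = 2.125 − 0.8125 = 1.3125, R_n = 31.992 kips/bolt. φR_n = 0.75 × (1×19.043 + 4×31.992) = 110.3 kips.
Tension rupture (net): A_n = (5.75 − 1×0.875)×0.3125 = 1.5234 in² (U = 1.0, A_e = A_n). φR_n = 0.75 × 65 × 1.5234 = 74.3 kips.
Tension yield (gross): A_g = 5.75×0.3125 = 1.7969 in². φR_n = 0.90 × 50 × 1.7969 = 80.9 kips.
Governing: min(112.7, 110.3, 74.3, 80.9) = 74.3 kips → net-section rupture.

74.3 kips (net-section rupture governs)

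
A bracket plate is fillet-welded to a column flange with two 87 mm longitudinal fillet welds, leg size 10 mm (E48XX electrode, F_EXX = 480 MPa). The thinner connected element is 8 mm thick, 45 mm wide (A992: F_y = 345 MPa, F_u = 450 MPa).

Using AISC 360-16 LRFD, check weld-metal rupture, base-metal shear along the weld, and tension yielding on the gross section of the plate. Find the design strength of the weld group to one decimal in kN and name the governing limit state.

Weld metal: throat = 0.707×10 = 7.07 mm, L = 2×87 = 174 mm. φR_n = 0.75 × 0.6 × 480 × 7.07 × 174 = 265.7 kN.
Base metal shear (8 mm plate): yield φR_n = 1.0×0.6×345×8×174 = 288.1 kN; rupture φR_n = 0.75×0.6×450×8×174 = 281.9 kN; take 281.9 kN (rupture).
Tension yield (gross): A_g = 45×8 = 360 mm². φR_n = 0.90 × 345 × 360 = 111.8 kN.
Governing: min(265.7, 281.9, 111.8) = 111.8 kN → gross-section yield.

111.8 kN (gross-section yield governs)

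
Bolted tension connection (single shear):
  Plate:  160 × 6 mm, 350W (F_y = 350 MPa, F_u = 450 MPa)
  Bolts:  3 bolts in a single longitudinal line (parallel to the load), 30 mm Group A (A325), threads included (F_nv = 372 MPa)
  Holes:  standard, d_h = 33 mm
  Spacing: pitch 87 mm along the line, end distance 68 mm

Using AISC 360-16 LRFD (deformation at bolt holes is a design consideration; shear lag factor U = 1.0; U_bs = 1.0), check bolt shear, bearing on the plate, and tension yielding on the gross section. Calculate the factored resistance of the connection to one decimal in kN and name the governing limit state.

Bolt shear: A_b = π(30)²/4 = 706.86 mm². φR_n = 0.75 × 372 × 706.86 × 3 × 1 = 591.6 kN.
Bearing (6 mm plate, F_u = 450 MPa): end bolts L_c = 68 − 33/2 = 51.5, R_n = min(1.2×51.5×6×450, 2.4×30×6×450) = 166.86 kN/bolt; interior L_c = 87 − 33 = 54, R_n = 174.96 kN/bolt. φR_n = 0.75 × (1×166.86 + 2×174.96) = 387.6 kN.
Tension yield (gross): A_g = 160×6 = 960 mm². φR_n = 0.90 × 350 × 960 = 302.4 kN.
Governing: min(591.6, 387.6, 302.4) = 302.4 kN → gross-section yield.

302.4 kN (gross-section yield governs)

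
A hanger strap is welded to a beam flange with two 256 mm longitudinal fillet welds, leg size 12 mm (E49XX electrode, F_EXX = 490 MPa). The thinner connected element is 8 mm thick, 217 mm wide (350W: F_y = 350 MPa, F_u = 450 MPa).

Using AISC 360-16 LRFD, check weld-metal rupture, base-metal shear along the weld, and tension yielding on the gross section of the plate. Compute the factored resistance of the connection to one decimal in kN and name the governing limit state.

546.8 kN (gross-section yield governs)

Weld metal: throat = 0.707×12 = 8.484 mm, L = 2×256 = 512 mm. φR_n = 0.75 × 0.6 × 490 × 8.484 × 512 = 957.8 kN.
Base metal shear (8 mm plate): yield φR_n = 1.0×0.6×350×8×512 = 860.2 kN; rupture φR_n = 0.75×0.6×450×8×512 = 829.4 kN; take 829.4 kN (rupture).
Tension yield (gross): A_g = 217×8 = 1736 mm². φR_n = 0.90 × 350 × 1736 = 546.8 kN.
Governing: min(957.8, 829.4, 546.8) = 546.8 kN → gross-section yield.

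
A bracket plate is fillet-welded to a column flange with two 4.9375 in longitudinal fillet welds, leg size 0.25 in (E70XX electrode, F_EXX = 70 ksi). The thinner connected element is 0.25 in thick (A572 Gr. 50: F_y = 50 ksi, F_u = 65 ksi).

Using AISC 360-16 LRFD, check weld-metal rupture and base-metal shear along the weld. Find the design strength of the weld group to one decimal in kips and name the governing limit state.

55.0 kips (weld metal governs)

Weld metal: throat = 0.707×0.25 = 0.17675 in, L = 2×4.9375 = 9.875 in. φR_n = 0.75 × 0.6 × 70 × 0.17675 × 9.875 = 55.0 kips.
Base metal shear (0.25 in plate): yield φR_n = 1.0×0.6×50×0.25×9.875 = 74.1 kips; rupture φR_n = 0.75×0.6×65×0.25×9.875 = 72.2 kips; take 72.2 kips (rupture).
Governing: min(55.0, 72.2) = 55.0 kips → weld metal.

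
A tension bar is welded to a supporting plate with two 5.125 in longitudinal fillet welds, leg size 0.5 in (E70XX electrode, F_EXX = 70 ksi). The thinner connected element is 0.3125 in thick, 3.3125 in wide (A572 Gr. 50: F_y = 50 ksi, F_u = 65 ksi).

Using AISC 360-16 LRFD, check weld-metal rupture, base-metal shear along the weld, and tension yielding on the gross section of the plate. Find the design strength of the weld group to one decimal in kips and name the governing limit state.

Weld metal: throat = 0.707×0.5 = 0.3535 in, L = 2×5.125 = 10.25 in. φR_n = 0.75 × 0.6 × 70 × 0.3535 × 10.25 = 114.1 kips.
Base metal shear (0.3125 in plate): yield φR_n = 1.0×0.6×50×0.3125×10.25 = 96.1 kips; rupture φR_n = 0.75×0.6×65×0.3125×10.25 = 93.7 kips; take 93.7 kips (rupture).
Tension yield (gross): A_g = 3.3125×0.3125 = 1.0352 in². φR_n = 0.90 × 50 × 1.0352 = 46.6 kips.
Governing: min(114.1, 93.7, 46.6) = 46.6 kips → gross-section yield.

46.6 kips (gross-section yield governs)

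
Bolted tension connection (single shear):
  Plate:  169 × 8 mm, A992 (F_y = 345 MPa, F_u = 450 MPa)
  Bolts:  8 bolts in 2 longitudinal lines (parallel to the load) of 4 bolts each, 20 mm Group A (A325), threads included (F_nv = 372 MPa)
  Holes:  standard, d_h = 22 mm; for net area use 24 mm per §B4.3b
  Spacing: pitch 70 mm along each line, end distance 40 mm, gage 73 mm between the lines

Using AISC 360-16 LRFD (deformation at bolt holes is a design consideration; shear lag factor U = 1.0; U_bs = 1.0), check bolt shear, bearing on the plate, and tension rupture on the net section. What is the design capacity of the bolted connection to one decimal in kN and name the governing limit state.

Bolt shear: A_b = π(20)²/4 = 314.16 mm². φR_n = 0.75 × 372 × 314.16 × 8 × 1 = 701.2 kN.
Bearing (8 mm plate, F_u = 450 MPa): end bolts L_c = 40 − 22/2 = 29, R_n = min(1.2×29×8×450, 2.4×20×8×450) = 125.28 kN/bolt; interior L_c = 70 − 22 = 48, R_n = 172.8 kN/bolt. φR_n = 0.75 × (2×125.28 + 6×172.8) = 965.5 kN.
Tension rupture (net): A_n = (169 − 2×24)×8 = 968 mm² (U = 1.0, A_e = A_n). φR_n = 0.75 × 450 × 968 = 326.7 kN.
Governing: min(701.2, 965.5, 326.7) = 326.7 kN → net-section rupture.

326.7 kN (net-section rupture governs)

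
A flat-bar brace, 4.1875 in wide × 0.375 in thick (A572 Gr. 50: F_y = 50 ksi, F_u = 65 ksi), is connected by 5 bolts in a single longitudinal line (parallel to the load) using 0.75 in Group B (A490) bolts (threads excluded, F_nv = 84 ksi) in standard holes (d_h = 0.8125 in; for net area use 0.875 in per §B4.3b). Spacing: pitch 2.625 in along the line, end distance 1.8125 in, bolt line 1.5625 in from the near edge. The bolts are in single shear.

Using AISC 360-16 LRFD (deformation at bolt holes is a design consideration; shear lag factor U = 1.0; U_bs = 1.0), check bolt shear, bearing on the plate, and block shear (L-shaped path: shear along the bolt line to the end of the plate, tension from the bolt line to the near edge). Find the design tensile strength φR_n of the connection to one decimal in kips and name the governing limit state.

Bolt shear: A_b = π(0.75)²/4 = 0.44179 in². φR_n = 0.75 × 84 × 0.44179 × 5 × 1 = 139.2 kips.
Bearing (0.375 in plate, F_u = 65 ksi): end bolts L_c = 1.8125 − 0.8125/2 = 1.40625, R_n = min(1.2×1.40625×0.375×65, 2.4×0.75×0.375×65) = 41.133 kips/bolt; interior L_c = 2.625 − 0.8125 = 1.8125, R_n = 43.875 kips/bolt. φR_n = 0.75 × (1×41.133 + 4×43.875) = 162.5 kips.
Block shear: shear path 1×[1.8125+4×2.625] = 1×12.3125 in, A_gv = 4.6172, A_nv = 1×(12.3125 − 4.5×0.875)×0.375 = 3.1406 in²; tension to near edge: (1.5625 − 0.5×0.875)×0.375 = 0.42188 in². R_n = min(0.6×65×3.1406, 0.6×50×4.6172) + 1.0×65×0.42188 = min(122.48, 138.52) + 27.422 = 149.9 kips. φR_n = 0.75 × 149.9 = 112.4 kips.
Governing: min(139.2, 162.5, 112.4) = 112.4 kips → block shear.

112.4 kips (block shear governs)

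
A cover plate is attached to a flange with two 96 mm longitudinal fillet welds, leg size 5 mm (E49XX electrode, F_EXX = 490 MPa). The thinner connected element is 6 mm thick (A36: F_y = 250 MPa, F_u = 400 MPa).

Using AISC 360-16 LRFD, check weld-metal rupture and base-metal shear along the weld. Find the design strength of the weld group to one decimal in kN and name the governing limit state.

Weld metal: throat = 0.707×5 = 3.535 mm, L = 2×96 = 192 mm. φR_n = 0.75 × 0.6 × 490 × 3.535 × 192 = 149.7 kN.
Base metal shear (6 mm plate): yield φR_n = 1.0×0.6×250×6×192 = 172.8 kN; rupture φR_n = 0.75×0.6×400×6×192 = 207.4 kN; take 172.8 kN (yield).
Governing: min(149.7, 172.8) = 149.7 kN → weld metal.

149.7 kN (weld metal governs)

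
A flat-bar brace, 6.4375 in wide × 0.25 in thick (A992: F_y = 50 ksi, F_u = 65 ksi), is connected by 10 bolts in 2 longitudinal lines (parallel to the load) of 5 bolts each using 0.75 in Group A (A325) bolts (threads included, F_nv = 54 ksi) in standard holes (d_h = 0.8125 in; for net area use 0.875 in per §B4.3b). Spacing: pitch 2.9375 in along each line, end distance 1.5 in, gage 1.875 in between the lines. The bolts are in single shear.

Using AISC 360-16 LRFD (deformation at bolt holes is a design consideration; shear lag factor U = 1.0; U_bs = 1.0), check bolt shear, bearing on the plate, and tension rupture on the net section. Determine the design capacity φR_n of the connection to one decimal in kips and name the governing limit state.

Bolt shear: A_b = π(0.75)²/4 = 0.44179 in². φR_n = 0.75 × 54 × 0.44179 × 10 × 1 = 178.9 kips.
Bearing (0.25 in plate, F_u = 65 ksi): end bolts L_c = 1.5 − 0.8125/2 = 1.09375, R_n = min(1.2×1.09375×0.25×65, 2.4×0.75×0.25×65) = 21.328 kips/bolt; interior L_c = 2.9375 − 0.8125 = 2.125, R_n = 29.25 kips/bolt. φR_n = 0.75 × (2×21.328 + 8×29.25) = 207.5 kips.
Tension rupture (net): A_n = (6.4375 − 2×0.875)×0.25 = 1.1719 in² (U = 1.0, A_e = A_n). φR_n = 0.75 × 65 × 1.1719 = 57.1 kips.
Governing: min(178.9, 207.5, 57.1) = 57.1 kips → net-section rupture.

57.1 kips (net-section rupture governs)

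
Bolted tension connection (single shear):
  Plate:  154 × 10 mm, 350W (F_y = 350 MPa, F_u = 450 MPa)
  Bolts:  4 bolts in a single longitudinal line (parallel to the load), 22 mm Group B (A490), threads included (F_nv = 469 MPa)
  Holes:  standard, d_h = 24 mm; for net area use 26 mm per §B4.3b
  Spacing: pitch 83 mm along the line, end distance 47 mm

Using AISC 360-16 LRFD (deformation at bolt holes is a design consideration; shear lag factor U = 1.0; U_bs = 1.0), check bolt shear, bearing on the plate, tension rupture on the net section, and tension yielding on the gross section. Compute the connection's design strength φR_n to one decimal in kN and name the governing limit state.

Bolt shear: A_b = π(22)²/4 = 380.13 mm². φR_n = 0.75 × 469 × 380.13 × 4 × 1 = 534.8 kN.
Bearing (10 mm plate, F_u = 450 MPa): end bolts L_c = 47 − 24/2 = 35, R_n = min(1.2×35×10×450, 2.4×22×10×450) = 189 kN/bolt; interior L_c = 83 − 24 = 59, R_n = 237.6 kN/bolt. φR_n = 0.75 × (1×189 + 3×237.6) = 676.4 kN.
Tension rupture (net): A_n = (154 − 1×26)×10 = 1280 mm² (U = 1.0, A_e = A_n). φR_n = 0.75 × 450 × 1280 = 432.0 kN.
Tension yield (gross): A_g = 154×10 = 1540 mm². φR_n = 0.90 × 350 × 1540 = 485.1 kN.
Governing: min(534.8, 676.4, 432.0, 485.1) = 432.0 kN → net-section rupture.

432.0 kN (net-section rupture governs)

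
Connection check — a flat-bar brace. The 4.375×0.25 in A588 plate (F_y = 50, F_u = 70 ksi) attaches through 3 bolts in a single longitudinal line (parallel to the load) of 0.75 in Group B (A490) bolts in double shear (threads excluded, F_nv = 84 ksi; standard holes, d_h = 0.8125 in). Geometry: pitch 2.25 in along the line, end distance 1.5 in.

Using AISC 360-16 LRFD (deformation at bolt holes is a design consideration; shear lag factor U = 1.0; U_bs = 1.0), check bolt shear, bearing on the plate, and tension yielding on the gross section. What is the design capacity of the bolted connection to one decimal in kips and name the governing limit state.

49.2 kips (gross-section yield governs)

Bolt shear: A_b = π(0.75)²/4 = 0.44179 in². φR_n = 0.75 × 84 × 0.44179 × 3 × 2 = 167.0 kips.
Bearing (0.25 in plate, F_u = 70 ksi): end bolts L_c = 1.5 − 0.8125/2 = 1.09375, R_n = min(1.2×1.09375×0.25×70, 2.4×0.75×0.25×70) = 22.969 kips/bolt; interior L_c = 2.25 − 0.8125 = 1.4375, R_n = 30.188 kips/bolt. φR_n = 0.75 × (1×22.969 + 2×30.188) = 62.5 kips.
Tension yield (gross): A_g = 4.375×0.25 = 1.0938 in². φR_n = 0.90 × 50 × 1.0938 = 49.2 kips.
Governing: min(167.0, 62.5, 49.2) = 49.2 kips → gross-section yield.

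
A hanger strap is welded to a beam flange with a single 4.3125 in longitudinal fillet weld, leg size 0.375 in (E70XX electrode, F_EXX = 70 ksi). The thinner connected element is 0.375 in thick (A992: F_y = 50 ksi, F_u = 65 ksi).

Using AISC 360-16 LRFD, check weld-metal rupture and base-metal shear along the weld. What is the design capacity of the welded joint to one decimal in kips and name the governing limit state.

36.0 kips (weld metal governs)

Weld metal: throat = 0.707×0.375 = 0.26513 in, L = 4.3125 in. φR_n = 0.75 × 0.6 × 70 × 0.26513 × 4.3125 = 36.0 kips.
Base metal shear (0.375 in plate): yield φR_n = 1.0×0.6×50×0.375×4.3125 = 48.5 kips; rupture φR_n = 0.75×0.6×65×0.375×4.3125 = 47.3 kips; take 47.3 kips (rupture).
Governing: min(36.0, 47.3) = 36.0 kips → weld metal.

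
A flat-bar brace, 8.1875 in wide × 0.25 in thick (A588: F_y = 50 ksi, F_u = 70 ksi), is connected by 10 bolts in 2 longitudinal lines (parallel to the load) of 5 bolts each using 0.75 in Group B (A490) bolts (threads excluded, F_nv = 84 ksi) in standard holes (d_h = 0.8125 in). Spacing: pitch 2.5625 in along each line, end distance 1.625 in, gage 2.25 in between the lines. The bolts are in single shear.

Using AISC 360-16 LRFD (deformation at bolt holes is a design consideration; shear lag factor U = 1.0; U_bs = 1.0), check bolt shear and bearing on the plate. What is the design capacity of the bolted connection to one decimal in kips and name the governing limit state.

Bolt shear: A_b = π(0.75)²/4 = 0.44179 in². φR_n = 0.75 × 84 × 0.44179 × 10 × 1 = 278.3 kips.
Bearing (0.25 in plate, F_u = 70 ksi): end bolts L_c = 1.625 − 0.8125/2 = 1.21875, R_n = min(1.2×1.21875×0.25×70, 2.4×0.75×0.25×70) = 25.594 kips/bolt; interior L_c = 2.5625 − 0.8125 = 1.75, R_n = 31.5 kips/bolt. φR_n = 0.75 × (2×25.594 + 8×31.5) = 227.4 kips.
Governing: min(278.3, 227.4) = 227.4 kips → bearing.

227.4 kips (bearing governs)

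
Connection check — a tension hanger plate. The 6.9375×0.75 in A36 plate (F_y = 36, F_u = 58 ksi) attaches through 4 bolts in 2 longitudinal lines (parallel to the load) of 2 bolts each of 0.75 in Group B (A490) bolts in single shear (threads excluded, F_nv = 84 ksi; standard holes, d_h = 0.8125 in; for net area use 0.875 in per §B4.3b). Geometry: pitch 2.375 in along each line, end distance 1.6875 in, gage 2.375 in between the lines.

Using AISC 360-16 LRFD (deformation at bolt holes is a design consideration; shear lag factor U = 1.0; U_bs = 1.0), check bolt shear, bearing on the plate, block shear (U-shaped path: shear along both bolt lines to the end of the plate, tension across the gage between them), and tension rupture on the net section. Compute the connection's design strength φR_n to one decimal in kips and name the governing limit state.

111.3 kips (bolt shear governs)

Bolt shear: A_b = π(0.75)²/4 = 0.44179 in². φR_n = 0.75 × 84 × 0.44179 × 4 × 1 = 111.3 kips.
Bearing (0.75 in plate, F_u = 58 ksi): end bolts L_c = 1.6875 − 0.8125/2 = 1.28125, R_n = min(1.2×1.28125×0.75×58, 2.4×0.75×0.75×58) = 66.881 kips/bolt; interior L_c = 2.375 − 0.8125 = 1.5625, R_n = 78.3 kips/bolt. φR_n = 0.75 × (2×66.881 + 2×78.3) = 217.8 kips.
Block shear: shear path 2×[1.6875+1×2.375] = 2×4.0625 in, A_gv = 6.0938, A_nv = 2×(4.0625 − 1.5×0.875)×0.75 = 4.125 in²; tension across gage: (2.375 − 1×0.875)×0.75 = 1.125 in². R_n = min(0.6×58×4.125, 0.6×36×6.0938) + 1.0×58×1.125 = min(143.55, 131.63) + 65.25 = 196.88 kips. φR_n = 0.75 × 196.88 = 147.7 kips.
Tension rupture (net): A_n = (6.9375 − 2×0.875)×0.75 = 3.8906 in² (U = 1.0, A_e = A_n). φR_n = 0.75 × 58 × 3.8906 = 169.2 kips.
Governing: min(111.3, 217.8, 147.7, 169.2) = 111.3 kips → bolt shear.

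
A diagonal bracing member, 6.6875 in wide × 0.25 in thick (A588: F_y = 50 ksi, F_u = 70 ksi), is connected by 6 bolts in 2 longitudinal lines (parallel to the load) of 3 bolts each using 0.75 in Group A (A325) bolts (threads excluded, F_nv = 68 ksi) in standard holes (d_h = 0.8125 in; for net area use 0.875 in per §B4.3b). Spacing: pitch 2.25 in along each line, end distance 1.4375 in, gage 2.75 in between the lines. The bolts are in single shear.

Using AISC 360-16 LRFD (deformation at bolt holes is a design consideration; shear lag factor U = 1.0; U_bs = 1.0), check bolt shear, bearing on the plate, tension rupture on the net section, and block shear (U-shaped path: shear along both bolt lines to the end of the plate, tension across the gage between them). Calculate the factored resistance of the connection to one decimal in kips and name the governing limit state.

Bolt shear: A_b = π(0.75)²/4 = 0.44179 in². φR_n = 0.75 × 68 × 0.44179 × 6 × 1 = 135.2 kips.
Bearing (0.25 in plate, F_u = 70 ksi): end bolts L_c = 1.4375 − 0.8125/2 = 1.03125, R_n = min(1.2×1.03125×0.25×70, 2.4×0.75×0.25×70) = 21.656 kips/bolt; interior L_c = 2.25 − 0.8125 = 1.4375, R_n = 30.188 kips/bolt. φR_n = 0.75 × (2×21.656 + 4×30.188) = 123.0 kips.
Tension rupture (net): A_n = (6.6875 − 2×0.875)×0.25 = 1.2344 in² (U = 1.0, A_e = A_n). φR_n = 0.75 × 70 × 1.2344 = 64.8 kips.
Block shear: shear path 2×[1.4375+2×2.25] = 2×5.9375 in, A_gv = 2.9688, A_nv = 2×(5.9375 − 2.5×0.875)×0.25 = 1.875 in²; tension across gage: (2.75 − 1×0.875)×0.25 = 0.46875 in². R_n = min(0.6×70×1.875, 0.6×50×2.9688) + 1.0×70×0.46875 = min(78.75, 89.064) + 32.813 = 111.56 kips. φR_n = 0.75 × 111.56 = 83.7 kips.
Governing: min(135.2, 123.0, 64.8, 83.7) = 64.8 kips → net-section rupture.

64.8 kips (net-section rupture governs)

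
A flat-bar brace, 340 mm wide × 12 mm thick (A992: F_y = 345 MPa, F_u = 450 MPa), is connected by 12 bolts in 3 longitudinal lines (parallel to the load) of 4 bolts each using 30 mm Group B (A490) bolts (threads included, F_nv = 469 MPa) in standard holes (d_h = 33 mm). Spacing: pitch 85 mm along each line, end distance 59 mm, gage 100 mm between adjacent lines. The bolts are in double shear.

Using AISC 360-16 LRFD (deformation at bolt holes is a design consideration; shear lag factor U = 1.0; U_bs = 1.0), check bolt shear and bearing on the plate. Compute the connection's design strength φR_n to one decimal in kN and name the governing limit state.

Bolt shear: A_b = π(30)²/4 = 706.86 mm². φR_n = 0.75 × 469 × 706.86 × 12 × 2 = 5967.3 kN.
Bearing (12 mm plate, F_u = 450 MPa): end bolts L_c = 59 − 33/2 = 42.5, R_n = min(1.2×42.5×12×450, 2.4×30×12×450) = 275.4 kN/bolt; interior L_c = 85 − 33 = 52, R_n = 336.96 kN/bolt. φR_n = 0.75 × (3×275.4 + 9×336.96) = 2894.1 kN.
Governing: min(5967.3, 2894.1) = 2894.1 kN → bearing.

2894.1 kN (bearing governs)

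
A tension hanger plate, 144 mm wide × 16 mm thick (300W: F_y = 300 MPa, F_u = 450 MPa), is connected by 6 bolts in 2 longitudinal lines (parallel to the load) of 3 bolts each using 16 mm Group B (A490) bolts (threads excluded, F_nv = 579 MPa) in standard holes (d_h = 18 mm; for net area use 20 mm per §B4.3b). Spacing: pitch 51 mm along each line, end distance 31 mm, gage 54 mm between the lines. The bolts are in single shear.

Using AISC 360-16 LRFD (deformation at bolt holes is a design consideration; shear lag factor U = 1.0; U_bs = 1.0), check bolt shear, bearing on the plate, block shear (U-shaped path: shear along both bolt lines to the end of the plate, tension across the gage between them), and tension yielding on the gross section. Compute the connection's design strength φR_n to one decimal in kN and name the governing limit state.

Bolt shear: A_b = π(16)²/4 = 201.06 mm². φR_n = 0.75 × 579 × 201.06 × 6 × 1 = 523.9 kN.
Bearing (16 mm plate, F_u = 450 MPa): end bolts L_c = 31 − 18/2 = 22, R_n = min(1.2×22×16×450, 2.4×16×16×450) = 190.08 kN/bolt; interior L_c = 51 − 18 = 33, R_n = 276.48 kN/bolt. φR_n = 0.75 × (2×190.08 + 4×276.48) = 1114.6 kN.
Block shear: shear path 2×[31+2×51] = 2×133 mm, A_gv = 4256, A_nv = 2×(133 − 2.5×20)×16 = 2656 mm²; tension across gage: (54 − 1×20)×16 = 544 mm². R_n = min(0.6×450×2656, 0.6×300×4256) + 1.0×450×544 = min(717.12, 766.08) + 244.8 = 961.92 kN. φR_n = 0.75 × 961.92 = 721.4 kN.
Tension yield (gross): A_g = 144×16 = 2304 mm². φR_n = 0.90 × 300 × 2304 = 622.1 kN.
Governing: min(523.9, 1114.6, 721.4, 622.1) = 523.9 kN → bolt shear.

523.9 kN (bolt shear governs)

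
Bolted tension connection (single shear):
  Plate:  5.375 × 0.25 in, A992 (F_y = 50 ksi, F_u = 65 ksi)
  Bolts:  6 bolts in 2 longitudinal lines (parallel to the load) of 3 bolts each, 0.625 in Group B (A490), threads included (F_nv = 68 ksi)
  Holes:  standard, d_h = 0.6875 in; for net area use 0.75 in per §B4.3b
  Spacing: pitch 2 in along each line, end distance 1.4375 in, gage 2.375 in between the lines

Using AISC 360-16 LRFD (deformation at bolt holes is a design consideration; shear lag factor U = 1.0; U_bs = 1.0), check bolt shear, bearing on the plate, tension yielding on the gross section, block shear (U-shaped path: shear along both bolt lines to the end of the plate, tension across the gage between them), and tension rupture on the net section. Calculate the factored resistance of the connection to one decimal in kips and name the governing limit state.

Bolt shear: A_b = π(0.625)²/4 = 0.3068 in². φR_n = 0.75 × 68 × 0.3068 × 6 × 1 = 93.9 kips.
Bearing (0.25 in plate, F_u = 65 ksi): end bolts L_c = 1.4375 − 0.6875/2 = 1.09375, R_n = min(1.2×1.09375×0.25×65, 2.4×0.625×0.25×65) = 21.328 kips/bolt; interior L_c = 2 − 0.6875 = 1.3125, R_n = 24.375 kips/bolt. φR_n = 0.75 × (2×21.328 + 4×24.375) = 105.1 kips.
Tension yield (gross): A_g = 5.375×0.25 = 1.3438 in². φR_n = 0.90 × 50 × 1.3438 = 60.5 kips.
Block shear: shear path 2×[1.4375+2×2] = 2×5.4375 in, A_gv = 2.7188, A_nv = 2×(5.4375 − 2.5×0.75)×0.25 = 1.7813 in²; tension across gage: (2.375 − 1×0.75)×0.25 = 0.40625 in². R_n = min(0.6×65×1.7813, 0.6×50×2.7188) + 1.0×65×0.40625 = min(69.471, 81.564) + 26.406 = 95.877 kips. φR_n = 0.75 × 95.877 = 71.9 kips.
Tension rupture (net): A_n = (5.375 − 2×0.75)×0.25 = 0.96875 in² (U = 1.0, A_e = A_n). φR_n = 0.75 × 65 × 0.96875 = 47.2 kips.
Governing: min(93.9, 105.1, 60.5, 71.9, 47.2) = 47.2 kips → net-section rupture.

47.2 kips (net-section rupture governs)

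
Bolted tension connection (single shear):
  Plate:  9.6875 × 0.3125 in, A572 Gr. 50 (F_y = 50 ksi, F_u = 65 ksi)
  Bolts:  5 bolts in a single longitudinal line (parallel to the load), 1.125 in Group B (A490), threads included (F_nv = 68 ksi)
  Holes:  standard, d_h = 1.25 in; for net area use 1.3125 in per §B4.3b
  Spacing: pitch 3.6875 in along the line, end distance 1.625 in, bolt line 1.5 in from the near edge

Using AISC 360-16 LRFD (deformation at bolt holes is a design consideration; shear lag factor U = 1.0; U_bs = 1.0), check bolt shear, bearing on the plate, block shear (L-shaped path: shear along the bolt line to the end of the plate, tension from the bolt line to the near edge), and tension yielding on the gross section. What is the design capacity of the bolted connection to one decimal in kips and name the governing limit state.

Bolt shear: A_b = π(1.125)²/4 = 0.99402 in². φR_n = 0.75 × 68 × 0.99402 × 5 × 1 = 253.5 kips.
Bearing (0.3125 in plate, F_u = 65 ksi): end bolts L_c = 1.625 − 1.25/2 = 1, R_n = min(1.2×1×0.3125×65, 2.4×1.125×0.3125×65) = 24.375 kips/bolt; interior L_c = 3.6875 − 1.25 = 2.4375, R_n = 54.844 kips/bolt. φR_n = 0.75 × (1×24.375 + 4×54.844) = 182.8 kips.
Block shear: shear path 1×[1.625+4×3.6875] = 1×16.375 in, A_gv = 5.1172, A_nv = 1×(16.375 − 4.5×1.3125)×0.3125 = 3.2715 in²; tension to near edge: (1.5 − 0.5×1.3125)×0.3125 = 0.26367 in². R_n = min(0.6×65×3.2715, 0.6×50×5.1172) + 1.0×65×0.26367 = min(127.59, 153.52) + 17.139 = 144.73 kips. φR_n = 0.75 × 144.73 = 108.5 kips.
Tension yield (gross): A_g = 9.6875×0.3125 = 3.0273 in². φR_n = 0.90 × 50 × 3.0273 = 136.2 kips.
Governing: min(253.5, 182.8, 108.5, 136.2) = 108.5 kips → block shear.

108.5 kips (block shear governs)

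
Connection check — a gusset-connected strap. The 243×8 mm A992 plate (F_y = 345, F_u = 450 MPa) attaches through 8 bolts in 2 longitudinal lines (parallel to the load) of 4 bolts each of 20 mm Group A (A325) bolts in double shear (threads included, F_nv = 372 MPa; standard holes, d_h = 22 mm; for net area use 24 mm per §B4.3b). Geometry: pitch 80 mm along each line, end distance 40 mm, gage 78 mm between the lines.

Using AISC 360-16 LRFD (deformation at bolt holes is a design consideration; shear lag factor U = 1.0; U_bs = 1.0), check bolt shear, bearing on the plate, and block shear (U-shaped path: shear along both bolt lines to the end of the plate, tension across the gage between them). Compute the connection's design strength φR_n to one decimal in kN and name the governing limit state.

780.8 kN (block shear governs)

Bolt shear: A_b = π(20)²/4 = 314.16 mm². φR_n = 0.75 × 372 × 314.16 × 8 × 2 = 1402.4 kN.
Bearing (8 mm plate, F_u = 450 MPa): end bolts L_c = 40 − 22/2 = 29, R_n = min(1.2×29×8×450, 2.4×20×8×450) = 125.28 kN/bolt; interior L_c = 80 − 22 = 58, R_n = 172.8 kN/bolt. φR_n = 0.75 × (2×125.28 + 6×172.8) = 965.5 kN.
Block shear: shear path 2×[40+3×80] = 2×280 mm, A_gv = 4480, A_nv = 2×(280 − 3.5×24)×8 = 3136 mm²; tension across gage: (78 − 1×24)×8 = 432 mm². R_n = min(0.6×450×3136, 0.6×345×4480) + 1.0×450×432 = min(846.72, 927.36) + 194.4 = 1041.1 kN. φR_n = 0.75 × 1041.1 = 780.8 kN.
Governing: min(1402.4, 965.5, 780.8) = 780.8 kN → block shear.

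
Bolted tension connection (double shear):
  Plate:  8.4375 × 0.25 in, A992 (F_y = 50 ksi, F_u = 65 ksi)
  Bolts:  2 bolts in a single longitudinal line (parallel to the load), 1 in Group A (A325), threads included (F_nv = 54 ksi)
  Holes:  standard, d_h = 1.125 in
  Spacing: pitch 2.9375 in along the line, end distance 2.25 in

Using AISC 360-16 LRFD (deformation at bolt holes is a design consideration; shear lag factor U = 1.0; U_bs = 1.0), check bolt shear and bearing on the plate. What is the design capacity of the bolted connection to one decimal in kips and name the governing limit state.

51.2 kips (bearing governs)

Bolt shear: A_b = π(1)²/4 = 0.7854 in². φR_n = 0.75 × 54 × 0.7854 × 2 × 2 = 127.2 kips.
Bearing (0.25 in plate, F_u = 65 ksi): end bolts L_c = 2.25 − 1.125/2 = 1.6875, R_n = min(1.2×1.6875×0.25×65, 2.4×1×0.25×65) = 32.906 kips/bolt; interior L_c = 2.9375 − 1.125 = 1.8125, R_n = 35.344 kips/bolt. φR_n = 0.75 × (1×32.906 + 1×35.344) = 51.2 kips.
Governing: min(127.2, 51.2) = 51.2 kips → bearing.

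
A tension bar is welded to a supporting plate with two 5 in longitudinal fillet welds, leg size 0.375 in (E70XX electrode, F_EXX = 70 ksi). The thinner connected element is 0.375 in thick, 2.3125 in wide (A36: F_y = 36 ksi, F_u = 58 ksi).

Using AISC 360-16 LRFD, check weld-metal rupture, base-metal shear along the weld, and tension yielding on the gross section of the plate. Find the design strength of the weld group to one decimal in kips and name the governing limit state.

Weld metal: throat = 0.707×0.375 = 0.26513 in, L = 2×5 = 10 in. φR_n = 0.75 × 0.6 × 70 × 0.26513 × 10 = 83.5 kips.
Base metal shear (0.375 in plate): yield φR_n = 1.0×0.6×36×0.375×10 = 81.0 kips; rupture φR_n = 0.75×0.6×58×0.375×10 = 97.9 kips; take 81.0 kips (yield).
Tension yield (gross): A_g = 2.3125×0.375 = 0.86719 in². φR_n = 0.90 × 36 × 0.86719 = 28.1 kips.
Governing: min(83.5, 81.0, 28.1) = 28.1 kips → gross-section yield.

28.1 kips (gross-section yield governs)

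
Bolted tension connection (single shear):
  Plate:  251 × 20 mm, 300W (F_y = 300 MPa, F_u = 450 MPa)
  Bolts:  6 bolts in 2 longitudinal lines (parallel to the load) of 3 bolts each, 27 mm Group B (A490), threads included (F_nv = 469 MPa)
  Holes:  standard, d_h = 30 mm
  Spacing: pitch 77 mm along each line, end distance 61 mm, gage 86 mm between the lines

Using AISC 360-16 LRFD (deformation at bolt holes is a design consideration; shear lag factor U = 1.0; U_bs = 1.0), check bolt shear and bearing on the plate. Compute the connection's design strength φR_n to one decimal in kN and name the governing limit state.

1208.4 kN (bolt shear governs)

Bolt shear: A_b = π(27)²/4 = 572.56 mm². φR_n = 0.75 × 469 × 572.56 × 6 × 1 = 1208.4 kN.
Bearing (20 mm plate, F_u = 450 MPa): end bolts L_c = 61 − 30/2 = 46, R_n = min(1.2×46×20×450, 2.4×27×20×450) = 496.8 kN/bolt; interior L_c = 77 − 30 = 47, R_n = 507.6 kN/bolt. φR_n = 0.75 × (2×496.8 + 4×507.6) = 2268.0 kN.
Governing: min(1208.4, 2268.0) = 1208.4 kN → bolt shear.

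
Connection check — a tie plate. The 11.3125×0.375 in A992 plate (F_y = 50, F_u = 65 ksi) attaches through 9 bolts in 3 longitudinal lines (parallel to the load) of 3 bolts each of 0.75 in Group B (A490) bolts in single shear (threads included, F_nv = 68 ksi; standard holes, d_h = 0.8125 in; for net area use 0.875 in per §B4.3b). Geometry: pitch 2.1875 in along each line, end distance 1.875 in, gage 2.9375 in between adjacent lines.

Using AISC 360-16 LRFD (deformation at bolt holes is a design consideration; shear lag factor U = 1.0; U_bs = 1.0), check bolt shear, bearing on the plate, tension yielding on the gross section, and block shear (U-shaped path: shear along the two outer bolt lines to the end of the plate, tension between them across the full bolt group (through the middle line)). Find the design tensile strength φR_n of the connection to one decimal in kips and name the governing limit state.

Bolt shear: A_b = π(0.75)²/4 = 0.44179 in². φR_n = 0.75 × 68 × 0.44179 × 9 × 1 = 202.8 kips.
Bearing (0.375 in plate, F_u = 65 ksi): end bolts L_c = 1.875 − 0.8125/2 = 1.46875, R_n = min(1.2×1.46875×0.375×65, 2.4×0.75×0.375×65) = 42.961 kips/bolt; interior L_c = 2.1875 − 0.8125 = 1.375, R_n = 40.219 kips/bolt. φR_n = 0.75 × (3×42.961 + 6×40.219) = 277.6 kips.
Tension yield (gross): A_g = 11.3125×0.375 = 4.2422 in². φR_n = 0.90 × 50 × 4.2422 = 190.9 kips.
Block shear: shear path 2×[1.875+2×2.1875] = 2×6.25 in, A_gv = 4.6875, A_nv = 2×(6.25 − 2.5×0.875)×0.375 = 3.0469 in²; tension across gage: (5.875 − 2×0.875)×0.375 = 1.5469 in². R_n = min(0.6×65×3.0469, 0.6×50×4.6875) + 1.0×65×1.5469 = min(118.83, 140.63) + 100.55 = 219.38 kips. φR_n = 0.75 × 219.38 = 164.5 kips.
Governing: min(202.8, 277.6, 190.9, 164.5) = 164.5 kips → block shear.

164.5 kips (block shear governs)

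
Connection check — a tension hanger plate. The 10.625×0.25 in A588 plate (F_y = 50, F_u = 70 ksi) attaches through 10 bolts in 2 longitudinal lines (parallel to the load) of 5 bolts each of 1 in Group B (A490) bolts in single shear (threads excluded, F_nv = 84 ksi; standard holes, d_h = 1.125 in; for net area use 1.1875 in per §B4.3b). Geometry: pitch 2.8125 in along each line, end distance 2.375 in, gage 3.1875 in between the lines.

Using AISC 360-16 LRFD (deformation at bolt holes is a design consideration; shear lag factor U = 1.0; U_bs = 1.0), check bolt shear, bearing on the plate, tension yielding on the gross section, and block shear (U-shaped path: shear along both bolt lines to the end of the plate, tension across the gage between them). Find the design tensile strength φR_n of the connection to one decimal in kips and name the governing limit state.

119.5 kips (gross-section yield governs)

Bolt shear: A_b = π(1)²/4 = 0.7854 in². φR_n = 0.75 × 84 × 0.7854 × 10 × 1 = 494.8 kips.
Bearing (0.25 in plate, F_u = 70 ksi): end bolts L_c = 2.375 − 1.125/2 = 1.8125, R_n = min(1.2×1.8125×0.25×70, 2.4×1×0.25×70) = 38.063 kips/bolt; interior L_c = 2.8125 − 1.125 = 1.6875, R_n = 35.438 kips/bolt. φR_n = 0.75 × (2×38.063 + 8×35.438) = 269.7 kips.
Tension yield (gross): A_g = 10.625×0.25 = 2.6563 in². φR_n = 0.90 × 50 × 2.6563 = 119.5 kips.
Block shear: shear path 2×[2.375+4×2.8125] = 2×13.625 in, A_gv = 6.8125, A_nv = 2×(13.625 − 4.5×1.1875)×0.25 = 4.1406 in²; tension across gage: (3.1875 − 1×1.1875)×0.25 = 0.5 in². R_n = min(0.6×70×4.1406, 0.6×50×6.8125) + 1.0×70×0.5 = min(173.91, 204.38) + 35 = 208.91 kips. φR_n = 0.75 × 208.91 = 156.7 kips.
Governing: min(494.8, 269.7, 119.5, 156.7) = 119.5 kips → gross-section yield.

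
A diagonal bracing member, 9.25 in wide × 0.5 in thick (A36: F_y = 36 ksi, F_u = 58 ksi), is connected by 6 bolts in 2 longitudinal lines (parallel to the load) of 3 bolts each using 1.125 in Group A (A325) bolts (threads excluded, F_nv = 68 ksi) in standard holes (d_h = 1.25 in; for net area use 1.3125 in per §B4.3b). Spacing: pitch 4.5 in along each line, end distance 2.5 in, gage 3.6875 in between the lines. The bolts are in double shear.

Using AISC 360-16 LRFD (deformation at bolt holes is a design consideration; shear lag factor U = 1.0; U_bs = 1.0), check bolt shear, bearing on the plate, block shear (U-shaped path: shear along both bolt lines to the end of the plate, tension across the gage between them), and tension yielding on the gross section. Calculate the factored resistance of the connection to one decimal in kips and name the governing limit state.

149.9 kips (gross-section yield governs)

Bolt shear: A_b = π(1.125)²/4 = 0.99402 in². φR_n = 0.75 × 68 × 0.99402 × 6 × 2 = 608.3 kips.
Bearing (0.5 in plate, F_u = 58 ksi): end bolts L_c = 2.5 − 1.25/2 = 1.875, R_n = min(1.2×1.875×0.5×58, 2.4×1.125×0.5×58) = 65.25 kips/bolt; interior L_c = 4.5 − 1.25 = 3.25, R_n = 78.3 kips/bolt. φR_n = 0.75 × (2×65.25 + 4×78.3) = 332.8 kips.
Block shear: shear path 2×[2.5+2×4.5] = 2×11.5 in, A_gv = 11.5, A_nv = 2×(11.5 − 2.5×1.3125)×0.5 = 8.2188 in²; tension across gage: (3.6875 − 1×1.3125)×0.5 = 1.1875 in². R_n = min(0.6×58×8.2188, 0.6×36×11.5) + 1.0×58×1.1875 = min(286.01, 248.4) + 68.875 = 317.28 kips. φR_n = 0.75 × 317.28 = 238.0 kips.
Tension yield (gross): A_g = 9.25×0.5 = 4.625 in². φR_n = 0.90 × 36 × 4.625 = 149.9 kips.
Governing: min(608.3, 332.8, 238.0, 149.9) = 149.9 kips → gross-section yield.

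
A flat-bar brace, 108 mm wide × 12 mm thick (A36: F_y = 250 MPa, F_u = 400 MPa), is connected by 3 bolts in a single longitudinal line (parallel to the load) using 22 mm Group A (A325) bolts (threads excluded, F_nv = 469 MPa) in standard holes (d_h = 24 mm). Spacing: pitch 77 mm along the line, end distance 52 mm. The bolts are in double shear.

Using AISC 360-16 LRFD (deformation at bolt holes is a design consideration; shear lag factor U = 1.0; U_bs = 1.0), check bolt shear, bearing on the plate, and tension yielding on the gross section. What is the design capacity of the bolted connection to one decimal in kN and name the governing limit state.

Bolt shear: A_b = π(22)²/4 = 380.13 mm². φR_n = 0.75 × 469 × 380.13 × 3 × 2 = 802.3 kN.
Bearing (12 mm plate, F_u = 400 MPa): end bolts L_c = 52 − 24/2 = 40, R_n = min(1.2×40×12×400, 2.4×22×12×400) = 230.4 kN/bolt; interior L_c = 77 − 24 = 53, R_n = 253.44 kN/bolt. φR_n = 0.75 × (1×230.4 + 2×253.44) = 553.0 kN.
Tension yield (gross): A_g = 108×12 = 1296 mm². φR_n = 0.90 × 250 × 1296 = 291.6 kN.
Governing: min(802.3, 553.0, 291.6) = 291.6 kN → gross-section yield.

291.6 kN (gross-section yield governs)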